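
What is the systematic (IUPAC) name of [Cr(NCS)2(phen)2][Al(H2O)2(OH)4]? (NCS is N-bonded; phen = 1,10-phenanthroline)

diisothiocyanatobis(1,10-phenanthroline)chromium(III) diaquatetrahydroxoaluminate(III)

Aluminium is always +3 in its complexes; the anion's ligand charges sum to -4, so the complex anion is 1−.
A 1:1 salt means the cation carries the equal and opposite charge, 1+.
Cation: ligand charges sum to -2; for the ion to be 1+, Cr = +3.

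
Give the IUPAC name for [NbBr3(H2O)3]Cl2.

The 2 chloride counter-ions carry a total charge of -2, so each complex ion is 2+.
Ligand charges: 3×aqua (neutral), 3×bromo (-1 each); total -3. So Nb + (-3) = 2+, giving Nb = +5.
Ligands are named alphabetically: aqua before bromo.

triaquatribromoniobium(V) chloride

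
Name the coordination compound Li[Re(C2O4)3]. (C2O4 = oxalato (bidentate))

lithium trioxalatorhenate(V)

The 1 lithium counter-ion carries a total charge of +1, so each complex ion is 1−.
Ligand charges: 3×oxalato (-2 each); total -6. So Re + (-6) = 1−, giving Re = +5.
The complex ion is anionic, so rhenium takes the -ate form rhenate(V).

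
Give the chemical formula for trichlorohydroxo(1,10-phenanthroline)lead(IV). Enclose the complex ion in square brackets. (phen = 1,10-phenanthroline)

Ligands: 1 1,10-phenanthroline (phen, neutral), 1 hydroxo (OH, -1), 3 chloro (Cl, -1). Ligand charge sum = -4.
With Pb in oxidation state +4, the complex ion is [Pb...].

[PbCl3(OH)(phen)]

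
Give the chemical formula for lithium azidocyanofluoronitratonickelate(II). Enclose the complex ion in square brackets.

Ligands: 1 nitrato (NO3, -1), 1 azido (N3, -1), 1 fluoro (F, -1), 1 cyano (CN, -1). Ligand charge sum = -4.
With Ni in oxidation state +2, the complex ion is [Ni...]^2−.
Charge balance with lithium (+1) requires 1 complex ion per 2 lithium.

Li2[Ni(CN)F(N3)(NO3)]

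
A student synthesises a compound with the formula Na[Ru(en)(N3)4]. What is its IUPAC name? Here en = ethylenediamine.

The 1 sodium counter-ion carries a total charge of +1, so each complex ion is 1−.
Ligand charges: 4×azido (-1 each), 1×ethylenediamine (neutral); total -4. So Ru + (-4) = 1−, giving Ru = +3.
The complex ion is anionic, so ruthenium takes the -ate form ruthenate(III).

sodium tetraazido(ethylenediamine)ruthenate(III)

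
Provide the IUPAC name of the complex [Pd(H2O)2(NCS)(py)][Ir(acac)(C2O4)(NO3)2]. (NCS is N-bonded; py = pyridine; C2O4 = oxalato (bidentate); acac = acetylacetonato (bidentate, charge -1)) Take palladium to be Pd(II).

Pd is given as +2; the cation's ligand charges sum to -1, so the complex cation is 1+.
A 1:1 salt means the anion carries the equal and opposite charge, 1−.
Anion: ligand charges sum to -5; for the ion to be 1−, Ir = +4.

diaquaisothiocyanato(pyridine)palladium(II) (acetylacetonato)dinitratooxalatoiridate(IV)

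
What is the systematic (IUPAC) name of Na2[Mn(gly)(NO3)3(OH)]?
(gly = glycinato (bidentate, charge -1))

The 2 sodium counter-ions carry a total charge of +2, so each complex ion is 2−.
Ligand charges: 3×nitrato (-1 each), 1×hydroxo (-1 each), 1×glycinato (-1 each); total -5. So Mn + (-5) = 2−, giving Mn = +3.
Ligands are named alphabetically: glycinato before hydroxo before nitrato.
The complex ion is anionic, so manganese takes the -ate form manganate(III).

sodium (glycinato)hydroxotrinitratomanganate(III)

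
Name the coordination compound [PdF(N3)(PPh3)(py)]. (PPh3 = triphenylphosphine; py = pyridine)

There is no counter-ion, so the complex is neutral overall.
Ligand charges: 1×triphenylphosphine (neutral), 1×azido (-1 each), 1×fluoro (-1 each), 1×pyridine (neutral); total -2. So Pd + (-2) = 0, giving Pd = +2.
Ligands are named alphabetically: azido before fluoro before pyridine before triphenylphosphine.

azidofluoro(pyridine)(triphenylphosphine)palladium(II)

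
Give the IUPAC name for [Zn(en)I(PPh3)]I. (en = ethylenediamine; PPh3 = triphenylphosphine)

(ethylenediamine)iodo(triphenylphosphine)zinc(II) iodide

The 1 iodide counter-ion carries a total charge of -1, so each complex ion is 1+.
Ligand charges: 1×ethylenediamine (neutral), 1×triphenylphosphine (neutral), 1×iodo (-1 each); total -1. So Zn + (-1) = 1+, giving Zn = +2.
Ligands are named alphabetically: ethylenediamine before iodo before triphenylphosphine.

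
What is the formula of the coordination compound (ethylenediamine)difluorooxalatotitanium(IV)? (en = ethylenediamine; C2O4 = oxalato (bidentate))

Ligands: 1 ethylenediamine (en, neutral), 2 fluoro (F, -1), 1 oxalato (C2O4, -2). Ligand charge sum = -4.
With Ti in oxidation state +4, the complex ion is [Ti...].

[Ti(C2O4)(en)F2]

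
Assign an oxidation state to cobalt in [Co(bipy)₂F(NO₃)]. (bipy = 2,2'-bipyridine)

No counter-ion: the bracketed complex is neutral.
Ligand charges: 2×bipy neutral; 1×F = -1; 1×NO3 = -1; sum -2.
Co + (-2) = 0 ⇒ Co is +2.

+2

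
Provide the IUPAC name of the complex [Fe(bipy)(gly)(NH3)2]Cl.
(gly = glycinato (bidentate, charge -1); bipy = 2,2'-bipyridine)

diammine(2,2'-bipyridine)(glycinato)iron(II) chloride

The 1 chloride counter-ion carries a total charge of -1, so each complex ion is 1+.
Ligand charges: 1×glycinato (-1 each), 1×2,2'-bipyridine (neutral), 2×ammine (neutral); total -1. So Fe + (-1) = 1+, giving Fe = +2.
Ligands are named alphabetically: ammine before bipyridine before glycinato.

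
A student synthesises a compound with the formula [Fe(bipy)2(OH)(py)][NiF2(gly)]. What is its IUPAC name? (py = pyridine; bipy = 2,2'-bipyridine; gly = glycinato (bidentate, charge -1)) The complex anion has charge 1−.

bis(2,2'-bipyridine)hydroxo(pyridine)iron(II) difluoro(glycinato)nickelate(II)

Both ions are complex: the cation is named first with the plain metal name, the anion second with the -ate form; each ion's ligands are alphabetised independently.
The complex anion is given as 1−; its ligand charges sum to -3, so Ni = +2.
A 1:1 salt means the cation carries the equal and opposite charge, 1+.
Cation: ligand charges sum to -1; for the ion to be 1+, Fe = +2.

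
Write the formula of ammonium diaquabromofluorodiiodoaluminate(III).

NH4[AlBrF(H2O)2I2]

Ligands: 2 aqua (H2O, neutral), 2 iodo (I, -1), 1 fluoro (F, -1), 1 bromo (Br, -1). Ligand charge sum = -4.
Charge balance with ammonium (+1) requires 1 complex ion per 1 ammonium.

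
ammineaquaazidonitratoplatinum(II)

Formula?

[Pt(H2O)(N3)(NH3)(NO3)]

Ligands: 1 aqua (H2O, neutral), 1 ammine (NH3, neutral), 1 nitrato (NO3, -1), 1 azido (N3, -1). Ligand charge sum = -2.
With Pt in oxidation state +2, the complex ion is [Pt...].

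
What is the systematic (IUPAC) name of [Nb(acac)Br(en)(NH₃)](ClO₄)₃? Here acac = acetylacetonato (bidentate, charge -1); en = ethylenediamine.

(acetylacetonato)amminebromo(ethylenediamine)niobium(V) perchlorate

The 3 perchlorate counter-ions carry a total charge of -3, so each complex ion is 3+.
Ligand charges: 1×acetylacetonato (-1 each), 1×ammine (neutral), 1×ethylenediamine (neutral), 1×bromo (-1 each); total -2. So Nb + (-2) = 3+, giving Nb = +5.
Ligands are named alphabetically: acetylacetonato before ammine before bromo before ethylenediamine.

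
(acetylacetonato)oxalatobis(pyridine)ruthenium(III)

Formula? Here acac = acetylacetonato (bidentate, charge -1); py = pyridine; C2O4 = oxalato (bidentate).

Ligands: 1 acetylacetonato (acac, -1), 2 pyridine (py, neutral), 1 oxalato (C2O4, -2). Ligand charge sum = -3.
With Ru in oxidation state +3, the complex ion is [Ru...].

[Ru(acac)(C2O4)(py)2]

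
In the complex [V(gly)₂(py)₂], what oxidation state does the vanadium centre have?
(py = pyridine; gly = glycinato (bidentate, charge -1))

No counter-ion: the bracketed complex is neutral.
Ligand charges: 2×py neutral; 2×gly = -2; sum -2.
V + (-2) = 0 ⇒ V is +2.

+2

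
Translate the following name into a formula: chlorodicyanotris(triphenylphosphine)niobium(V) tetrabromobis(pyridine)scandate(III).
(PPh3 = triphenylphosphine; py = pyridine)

Cation [Nb…]: ligand charges -3, Nb(V) ⇒ ion charge 2+.
Anion [Sc…]: ligand charges -4, Sc(III) ⇒ ion charge 1−.
One 2+ cation requires 2 of the 1− anion.

[NbCl(CN)2(PPh3)3][ScBr4(py)2]2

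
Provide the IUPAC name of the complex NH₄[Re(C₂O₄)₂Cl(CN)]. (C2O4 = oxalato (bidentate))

ammonium chlorocyanodioxalatorhenate(V)

The 1 ammonium counter-ion carries a total charge of +1, so each complex ion is 1−.
Ligand charges: 1×cyano (-1 each), 1×chloro (-1 each), 2×oxalato (-2 each); total -6. So Re + (-6) = 1−, giving Re = +5.
The complex ion is anionic, so rhenium takes the -ate form rhenate(V).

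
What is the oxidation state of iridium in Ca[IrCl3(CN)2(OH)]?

1 calcium outside the brackets (+2 each) → the complex ion is 2−.
Ligand charges: 2×CN = -2; 3×Cl = -3; 1×OH = -1; sum -6.
Ir + (-6) = 2− ⇒ Ir is +4.

+4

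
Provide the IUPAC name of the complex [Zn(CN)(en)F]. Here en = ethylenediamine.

cyano(ethylenediamine)fluorozinc(II)

There is no counter-ion, so the complex is neutral overall.
Ligand charges: 1×ethylenediamine (neutral), 1×fluoro (-1 each), 1×cyano (-1 each); total -2. So Zn + (-2) = 0, giving Zn = +2.
Ligands are named alphabetically: cyano before ethylenediamine before fluoro.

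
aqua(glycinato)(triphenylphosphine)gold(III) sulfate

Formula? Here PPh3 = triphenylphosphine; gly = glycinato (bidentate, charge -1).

[Au(gly)(H2O)(PPh3)]SO4

Ligands: 1 aqua (H2O, neutral), 1 triphenylphosphine (PPh3, neutral), 1 glycinato (gly, -1). Ligand charge sum = -1.
With Au in oxidation state +3, the complex ion is [Au...]^2+.
Charge balance with sulfate (-2) requires 1 complex ion per 1 sulfate.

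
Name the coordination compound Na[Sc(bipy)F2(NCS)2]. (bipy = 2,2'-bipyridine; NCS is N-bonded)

sodium (2,2'-bipyridine)difluorodiisothiocyanatoscandate(III)

The 1 sodium counter-ion carries a total charge of +1, so each complex ion is 1−.
Ligand charges: 1×2,2'-bipyridine (neutral), 2×isothiocyanato (-1 each), 2×fluoro (-1 each); total -4. So Sc + (-4) = 1−, giving Sc = +3.
Ligands are named alphabetically: bipyridine before fluoro before isothiocyanato.
The complex ion is anionic, so scandium takes the -ate form scandate(III).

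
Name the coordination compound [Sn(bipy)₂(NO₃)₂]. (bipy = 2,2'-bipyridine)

bis(2,2'-bipyridine)dinitratotin(II)

There is no counter-ion, so the complex is neutral overall.
Ligand charges: 2×2,2'-bipyridine (neutral), 2×nitrato (-1 each); total -2. So Sn + (-2) = 0, giving Sn = +2.
Ligands are named alphabetically: bipyridine before nitrato.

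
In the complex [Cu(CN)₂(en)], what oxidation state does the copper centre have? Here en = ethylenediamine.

+2

No counter-ion: the bracketed complex is neutral.
Ligand charges: 1×en neutral; 2×CN = -2; sum -2.
Cu + (-2) = 0 ⇒ Cu is +2.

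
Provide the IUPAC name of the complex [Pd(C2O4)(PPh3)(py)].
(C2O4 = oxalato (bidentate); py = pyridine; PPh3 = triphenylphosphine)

oxalato(pyridine)(triphenylphosphine)palladium(II)

There is no counter-ion, so the complex is neutral overall.
Ligand charges: 1×oxalato (-2 each), 1×pyridine (neutral), 1×triphenylphosphine (neutral); total -2. So Pd + (-2) = 0, giving Pd = +2.
Ligands are named alphabetically: oxalato before pyridine before triphenylphosphine.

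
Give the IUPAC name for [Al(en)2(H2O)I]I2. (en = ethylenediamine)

aquabis(ethylenediamine)iodoaluminium(III) iodide

The 2 iodide counter-ions carry a total charge of -2, so each complex ion is 2+.
Ligand charges: 1×iodo (-1 each), 2×ethylenediamine (neutral), 1×aqua (neutral); total -1. So Al + (-1) = 2+, giving Al = +3.
Ligands are named alphabetically: aqua before ethylenediamine before iodo.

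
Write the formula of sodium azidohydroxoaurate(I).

Na[Au(N3)(OH)]

Ligands: 1 azido (N3, -1), 1 hydroxo (OH, -1). Ligand charge sum = -2.
With Au in oxidation state +1, the complex ion is [Au...]^1−.
Charge balance with sodium (+1) requires 1 complex ion per 1 sodium.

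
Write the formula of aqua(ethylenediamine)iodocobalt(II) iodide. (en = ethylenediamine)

[Co(en)(H2O)I]I

Ligands: 1 iodo (I, -1), 1 aqua (H2O, neutral), 1 ethylenediamine (en, neutral). Ligand charge sum = -1.
With Co in oxidation state +2, the complex ion is [Co...]^1+.
Charge balance with iodide (-1) requires 1 complex ion per 1 iodide.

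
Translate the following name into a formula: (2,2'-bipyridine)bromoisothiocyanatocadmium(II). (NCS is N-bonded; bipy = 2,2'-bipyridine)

Ligands: 1 isothiocyanato (NCS, -1), 1 bromo (Br, -1), 1 2,2'-bipyridine (bipy, neutral). Ligand charge sum = -2.
With Cd in oxidation state +2, the complex ion is [Cd...].

[Cd(bipy)Br(NCS)]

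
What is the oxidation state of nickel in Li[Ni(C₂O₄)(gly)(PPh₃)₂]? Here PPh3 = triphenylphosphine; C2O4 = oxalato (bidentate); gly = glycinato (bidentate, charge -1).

1 lithium outside the brackets (+1 each) → the complex ion is 1−.
Ligand charges: 2×PPh3 neutral; 1×C2O4 = -2; 1×gly = -1; sum -3.
Ni + (-3) = 1− ⇒ Ni is +2.

+2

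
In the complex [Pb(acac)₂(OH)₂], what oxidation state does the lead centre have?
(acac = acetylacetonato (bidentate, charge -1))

No counter-ion: the bracketed complex is neutral.
Ligand charges: 2×acac = -2; 2×OH = -2; sum -4.
Pb + (-4) = 0 ⇒ Pb is +4.

+4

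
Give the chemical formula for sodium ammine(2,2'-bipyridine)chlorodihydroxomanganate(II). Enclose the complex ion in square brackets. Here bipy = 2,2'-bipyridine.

Ligands: 1 chloro (Cl, -1), 1 2,2'-bipyridine (bipy, neutral), 2 hydroxo (OH, -1), 1 ammine (NH3, neutral). Ligand charge sum = -3.
Charge balance with sodium (+1) requires 1 complex ion per 1 sodium.

Na[Mn(bipy)Cl(NH3)(OH)2]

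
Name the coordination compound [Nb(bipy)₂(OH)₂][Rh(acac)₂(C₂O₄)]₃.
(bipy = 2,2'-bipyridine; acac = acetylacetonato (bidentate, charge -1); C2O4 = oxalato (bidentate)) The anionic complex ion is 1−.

bis(2,2'-bipyridine)dihydroxoniobium(V) bis(acetylacetonato)oxalatorhodate(III)

Both ions are complex: the cation is named first with the plain metal name, the anion second with the -ate form; each ion's ligands are alphabetised independently.
The complex anion is given as 1−; its ligand charges sum to -4, so Rh = +3.
With 3 anions per cation, the cation must be 3×1 = 3+.
Cation: ligand charges sum to -2; for the ion to be 3+, Nb = +5.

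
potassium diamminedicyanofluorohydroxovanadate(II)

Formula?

Ligands: 2 ammine (NH3, neutral), 1 fluoro (F, -1), 2 cyano (CN, -1), 1 hydroxo (OH, -1). Ligand charge sum = -4.
With V in oxidation state +2, the complex ion is [V...]^2−.
Charge balance with potassium (+1) requires 1 complex ion per 2 potassium.

K2[V(CN)2F(NH3)2(OH)]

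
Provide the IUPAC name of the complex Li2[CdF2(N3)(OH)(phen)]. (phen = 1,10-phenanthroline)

lithium azidodifluorohydroxo(1,10-phenanthroline)cadmate(II)

The 2 lithium counter-ions carry a total charge of +2, so each complex ion is 2−.
Ligand charges: 2×fluoro (-1 each), 1×azido (-1 each), 1×1,10-phenanthroline (neutral), 1×hydroxo (-1 each); total -4. So Cd + (-4) = 2−, giving Cd = +2.
Ligands are named alphabetically: azido before fluoro before hydroxo before phenanthroline.
The complex ion is anionic, so cadmium takes the -ate form cadmate(II).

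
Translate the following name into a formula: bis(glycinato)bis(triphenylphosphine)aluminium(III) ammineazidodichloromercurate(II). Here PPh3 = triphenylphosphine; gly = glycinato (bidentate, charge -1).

Cation [Al…]: ligand charges -2, Al(III) ⇒ ion charge 1+.
Anion [Hg…]: ligand charges -3, Hg(II) ⇒ ion charge 1−.
One 1+ cation balances one 1− anion.

[Al(gly)2(PPh3)2][HgCl2(N3)(NH3)]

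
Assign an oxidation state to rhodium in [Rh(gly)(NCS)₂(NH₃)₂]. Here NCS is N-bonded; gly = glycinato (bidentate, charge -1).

+3

No counter-ion: the bracketed complex is neutral.
Ligand charges: 2×NCS = -2; 1×gly = -1; 2×NH3 neutral; sum -3.
Rh + (-3) = 0 ⇒ Rh is +3.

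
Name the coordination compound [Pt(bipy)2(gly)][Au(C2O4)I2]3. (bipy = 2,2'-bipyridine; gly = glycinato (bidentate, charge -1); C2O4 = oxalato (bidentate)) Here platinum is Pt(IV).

bis(2,2'-bipyridine)(glycinato)platinum(IV) diiodooxalatoaurate(III)

Pt is given as +4; the cation's ligand charges sum to -1, so the complex cation is 3+.
With 3 anions per cation, each anion must be 3/3 = 1−.
Anion: ligand charges sum to -4; for the ion to be 1−, Au = +3.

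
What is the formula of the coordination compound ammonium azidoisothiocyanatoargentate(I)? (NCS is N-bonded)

NH4[Ag(N3)(NCS)]

Ligands: 1 azido (N3, -1), 1 isothiocyanato (NCS, -1). Ligand charge sum = -2.
Charge balance with ammonium (+1) requires 1 complex ion per 1 ammonium.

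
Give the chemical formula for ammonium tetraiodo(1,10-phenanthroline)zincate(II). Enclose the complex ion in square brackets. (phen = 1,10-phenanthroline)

Ligands: 1 1,10-phenanthroline (phen, neutral), 4 iodo (I, -1). Ligand charge sum = -4.
Charge balance with ammonium (+1) requires 1 complex ion per 2 ammonium.

(NH4)2[ZnI4(phen)]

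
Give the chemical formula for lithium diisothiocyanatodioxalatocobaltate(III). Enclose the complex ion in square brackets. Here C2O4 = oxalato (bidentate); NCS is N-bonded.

Li3[Co(C2O4)2(NCS)2]

Ligands: 2 oxalato (C2O4, -2), 2 isothiocyanato (NCS, -1). Ligand charge sum = -6.
Charge balance with lithium (+1) requires 1 complex ion per 3 lithium.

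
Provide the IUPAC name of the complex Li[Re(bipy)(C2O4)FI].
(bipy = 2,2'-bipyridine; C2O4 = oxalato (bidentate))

The 1 lithium counter-ion carries a total charge of +1, so each complex ion is 1−.
Ligand charges: 1×iodo (-1 each), 1×2,2'-bipyridine (neutral), 1×fluoro (-1 each), 1×oxalato (-2 each); total -4. So Re + (-4) = 1−, giving Re = +3.
Ligands are named alphabetically: bipyridine before fluoro before iodo before oxalato.
The complex ion is anionic, so rhenium takes the -ate form rhenate(III).

lithium (2,2'-bipyridine)fluoroiodooxalatorhenate(III)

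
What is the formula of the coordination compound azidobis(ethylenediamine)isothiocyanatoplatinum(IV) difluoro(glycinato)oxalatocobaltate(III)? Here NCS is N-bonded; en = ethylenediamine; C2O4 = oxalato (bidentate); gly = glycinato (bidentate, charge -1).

[Pt(en)2(N3)(NCS)][Co(C2O4)F2(gly)]

Cation [Pt…]: ligand charges -2, Pt(IV) ⇒ ion charge 2+.
Anion [Co…]: ligand charges -5, Co(III) ⇒ ion charge 2−.
One 2+ cation balances one 2− anion.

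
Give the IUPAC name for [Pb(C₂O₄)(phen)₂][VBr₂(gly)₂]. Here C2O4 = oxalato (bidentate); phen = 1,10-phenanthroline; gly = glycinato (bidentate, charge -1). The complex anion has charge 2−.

oxalatobis(1,10-phenanthroline)lead(IV) dibromobis(glycinato)vanadate(II)

The complex anion is given as 2−; its ligand charges sum to -4, so V = +2.
A 1:1 salt means the cation carries the equal and opposite charge, 2+.
Cation: ligand charges sum to -2; for the ion to be 2+, Pb = +4.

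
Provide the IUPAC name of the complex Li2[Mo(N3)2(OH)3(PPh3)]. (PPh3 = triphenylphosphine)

The 2 lithium counter-ions carry a total charge of +2, so each complex ion is 2−.
Ligand charges: 1×triphenylphosphine (neutral), 3×hydroxo (-1 each), 2×azido (-1 each); total -5. So Mo + (-5) = 2−, giving Mo = +3.
The complex ion is anionic, so molybdenum takes the -ate form molybdate(III).

lithium diazidotrihydroxo(triphenylphosphine)molybdate(III)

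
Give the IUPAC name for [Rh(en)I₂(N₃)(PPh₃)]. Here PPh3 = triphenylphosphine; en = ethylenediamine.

azido(ethylenediamine)diiodo(triphenylphosphine)rhodium(III)

There is no counter-ion, so the complex is neutral overall.
Ligand charges: 1×azido (-1 each), 1×triphenylphosphine (neutral), 1×ethylenediamine (neutral), 2×iodo (-1 each); total -3. So Rh + (-3) = 0, giving Rh = +3.
Ligands are named alphabetically: azido before ethylenediamine before iodo before triphenylphosphine.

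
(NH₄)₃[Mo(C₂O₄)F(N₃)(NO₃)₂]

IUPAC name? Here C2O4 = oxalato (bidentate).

The 3 ammonium counter-ions carry a total charge of +3, so each complex ion is 3−.
Ligand charges: 2×nitrato (-1 each), 1×fluoro (-1 each), 1×oxalato (-2 each), 1×azido (-1 each); total -6. So Mo + (-6) = 3−, giving Mo = +3.
Ligands are named alphabetically: azido before fluoro before nitrato before oxalato.
The complex ion is anionic, so molybdenum takes the -ate form molybdate(III).

ammonium azidofluorodinitratooxalatomolybdate(III)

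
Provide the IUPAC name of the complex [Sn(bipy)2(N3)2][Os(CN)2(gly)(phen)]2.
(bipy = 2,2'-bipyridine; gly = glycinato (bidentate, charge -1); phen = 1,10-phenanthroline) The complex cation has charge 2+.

diazidobis(2,2'-bipyridine)tin(IV) dicyano(glycinato)(1,10-phenanthroline)osmate(II)

Both ions are complex: the cation is named first with the plain metal name, the anion second with the -ate form; each ion's ligands are alphabetised independently.
The complex cation is given as 2+; its ligand charges sum to -2, so Sn = +4.
With 2 anions per cation, each anion must be 2/2 = 1−.
Anion: ligand charges sum to -3; for the ion to be 1−, Os = +2.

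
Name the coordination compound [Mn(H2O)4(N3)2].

There is no counter-ion, so the complex is neutral overall.
Ligand charges: 4×aqua (neutral), 2×azido (-1 each); total -2. So Mn + (-2) = 0, giving Mn = +2.
Ligands are named alphabetically: aqua before azido.

tetraaquadiazidomanganese(II)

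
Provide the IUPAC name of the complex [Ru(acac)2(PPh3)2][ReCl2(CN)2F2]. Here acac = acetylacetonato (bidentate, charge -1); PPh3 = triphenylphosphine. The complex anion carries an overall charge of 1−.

Both ions are complex: the cation is named first with the plain metal name, the anion second with the -ate form; each ion's ligands are alphabetised independently.
The complex anion is given as 1−; its ligand charges sum to -6, so Re = +5.
A 1:1 salt means the cation carries the equal and opposite charge, 1+.
Cation: ligand charges sum to -2; for the ion to be 1+, Ru = +3.

bis(acetylacetonato)bis(triphenylphosphine)ruthenium(III) dichlorodicyanodifluororhenate(V)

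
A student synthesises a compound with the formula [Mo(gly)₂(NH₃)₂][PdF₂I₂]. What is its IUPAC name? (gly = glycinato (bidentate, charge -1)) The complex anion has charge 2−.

diamminebis(glycinato)molybdenum(IV) difluorodiiodopalladate(II)

Both ions are complex: the cation is named first with the plain metal name, the anion second with the -ate form; each ion's ligands are alphabetised independently.
The complex anion is given as 2−; its ligand charges sum to -4, so Pd = +2.
A 1:1 salt means the cation carries the equal and opposite charge, 2+.
Cation: ligand charges sum to -2; for the ion to be 2+, Mo = +4.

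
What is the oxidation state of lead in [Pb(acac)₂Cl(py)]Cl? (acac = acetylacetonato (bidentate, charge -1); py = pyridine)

+4

1 chloride outside the brackets (-1 each) → the complex ion is 1+.
Ligand charges: 1×Cl = -1; 2×acac = -2; 1×py neutral; sum -3.
Pb + (-3) = 1+ ⇒ Pb is +4.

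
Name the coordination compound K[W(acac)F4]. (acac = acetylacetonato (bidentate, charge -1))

The 1 potassium counter-ion carries a total charge of +1, so each complex ion is 1−.
Ligand charges: 1×acetylacetonato (-1 each), 4×fluoro (-1 each); total -5. So W + (-5) = 1−, giving W = +4.
The complex ion is anionic, so tungsten takes the -ate form tungstate(IV).

potassium (acetylacetonato)tetrafluorotungstate(IV)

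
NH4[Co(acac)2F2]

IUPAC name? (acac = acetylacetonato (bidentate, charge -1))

ammonium bis(acetylacetonato)difluorocobaltate(III)

The 1 ammonium counter-ion carries a total charge of +1, so each complex ion is 1−.
Ligand charges: 2×acetylacetonato (-1 each), 2×fluoro (-1 each); total -4. So Co + (-4) = 1−, giving Co = +3.
The complex ion is anionic, so cobalt takes the -ate form cobaltate(III).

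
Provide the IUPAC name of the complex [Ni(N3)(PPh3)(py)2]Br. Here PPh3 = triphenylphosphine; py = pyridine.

The 1 bromide counter-ion carries a total charge of -1, so each complex ion is 1+.
Ligand charges: 1×triphenylphosphine (neutral), 1×azido (-1 each), 2×pyridine (neutral); total -1. So Ni + (-1) = 1+, giving Ni = +2.
Ligands are named alphabetically: azido before pyridine before triphenylphosphine.

azidobis(pyridine)(triphenylphosphine)nickel(II) bromide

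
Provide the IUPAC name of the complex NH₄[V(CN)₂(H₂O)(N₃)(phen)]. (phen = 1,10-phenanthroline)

The 1 ammonium counter-ion carries a total charge of +1, so each complex ion is 1−.
Ligand charges: 1×azido (-1 each), 1×aqua (neutral), 2×cyano (-1 each), 1×1,10-phenanthroline (neutral); total -3. So V + (-3) = 1−, giving V = +2.
The complex ion is anionic, so vanadium takes the -ate form vanadate(II).

ammonium aquaazidodicyano(1,10-phenanthroline)vanadate(II)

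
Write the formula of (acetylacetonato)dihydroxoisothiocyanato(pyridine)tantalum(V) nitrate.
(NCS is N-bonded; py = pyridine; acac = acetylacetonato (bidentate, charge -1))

Ligands: 2 hydroxo (OH, -1), 1 isothiocyanato (NCS, -1), 1 pyridine (py, neutral), 1 acetylacetonato (acac, -1). Ligand charge sum = -4.
With Ta in oxidation state +5, the complex ion is [Ta...]^1+.
Charge balance with nitrate (-1) requires 1 complex ion per 1 nitrate.

[Ta(acac)(NCS)(OH)2(py)]NO3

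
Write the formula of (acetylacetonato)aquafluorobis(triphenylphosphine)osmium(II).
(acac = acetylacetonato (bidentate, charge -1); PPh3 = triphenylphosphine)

[Os(acac)F(H2O)(PPh3)2]

Ligands: 1 fluoro (F, -1), 1 acetylacetonato (acac, -1), 1 aqua (H2O, neutral), 2 triphenylphosphine (PPh3, neutral). Ligand charge sum = -2.
With Os in oxidation state +2, the complex ion is [Os...].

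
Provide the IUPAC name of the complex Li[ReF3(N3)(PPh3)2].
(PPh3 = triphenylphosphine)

lithium azidotrifluorobis(triphenylphosphine)rhenate(III)

The 1 lithium counter-ion carries a total charge of +1, so each complex ion is 1−.
Ligand charges: 3×fluoro (-1 each), 1×azido (-1 each), 2×triphenylphosphine (neutral); total -4. So Re + (-4) = 1−, giving Re = +3.
The complex ion is anionic, so rhenium takes the -ate form rhenate(III).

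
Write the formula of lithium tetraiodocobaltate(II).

Li2[CoI4]

Ligands: 4 iodo (I, -1). Ligand charge sum = -4.
With Co in oxidation state +2, the complex ion is [Co...]^2−.
Charge balance with lithium (+1) requires 1 complex ion per 2 lithium.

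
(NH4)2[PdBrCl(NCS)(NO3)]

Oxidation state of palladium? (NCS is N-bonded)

+2

2 ammonium outside the brackets (+1 each) → the complex ion is 2−.
Ligand charges: 1×Cl = -1; 1×Br = -1; 1×NCS = -1; 1×NO3 = -1; sum -4.
Pd + (-4) = 2− ⇒ Pd is +2.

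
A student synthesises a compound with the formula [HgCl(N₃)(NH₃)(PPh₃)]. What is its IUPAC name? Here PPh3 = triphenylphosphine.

There is no counter-ion, so the complex is neutral overall.
Ligand charges: 1×azido (-1 each), 1×ammine (neutral), 1×chloro (-1 each), 1×triphenylphosphine (neutral); total -2. So Hg + (-2) = 0, giving Hg = +2.
Ligands are named alphabetically: ammine before azido before chloro before triphenylphosphine.

ammineazidochloro(triphenylphosphine)mercury(II)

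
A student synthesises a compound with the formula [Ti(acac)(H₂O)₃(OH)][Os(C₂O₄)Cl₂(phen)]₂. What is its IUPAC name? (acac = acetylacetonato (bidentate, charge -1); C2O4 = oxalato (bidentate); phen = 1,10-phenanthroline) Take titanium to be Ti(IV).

(acetylacetonato)triaquahydroxotitanium(IV) dichlorooxalato(1,10-phenanthroline)osmate(III)

Both ions are complex: the cation is named first with the plain metal name, the anion second with the -ate form; each ion's ligands are alphabetised independently.
Ti is given as +4; the cation's ligand charges sum to -2, so the complex cation is 2+.
With 2 anions per cation, each anion must be 2/2 = 1−.
Anion: ligand charges sum to -4; for the ion to be 1−, Os = +3.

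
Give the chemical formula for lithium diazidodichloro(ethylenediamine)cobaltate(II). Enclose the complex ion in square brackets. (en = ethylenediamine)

Li2[CoCl2(en)(N3)2]

Ligands: 2 azido (N3, -1), 1 ethylenediamine (en, neutral), 2 chloro (Cl, -1). Ligand charge sum = -4.
With Co in oxidation state +2, the complex ion is [Co...]^2−.
Charge balance with lithium (+1) requires 1 complex ion per 2 lithium.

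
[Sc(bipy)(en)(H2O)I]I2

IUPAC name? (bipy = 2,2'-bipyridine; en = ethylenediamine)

The 2 iodide counter-ions carry a total charge of -2, so each complex ion is 2+.
Ligand charges: 1×2,2'-bipyridine (neutral), 1×aqua (neutral), 1×iodo (-1 each), 1×ethylenediamine (neutral); total -1. So Sc + (-1) = 2+, giving Sc = +3.
Ligands are named alphabetically: aqua before bipyridine before ethylenediamine before iodo.

aqua(2,2'-bipyridine)(ethylenediamine)iodoscandium(III) iodide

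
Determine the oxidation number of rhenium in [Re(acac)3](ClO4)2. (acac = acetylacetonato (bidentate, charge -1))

+5

2 perchlorate outside the brackets (-1 each) → the complex ion is 2+.
Ligand charges: 3×acac = -3; sum -3.
Re + (-3) = 2+ ⇒ Re is +5.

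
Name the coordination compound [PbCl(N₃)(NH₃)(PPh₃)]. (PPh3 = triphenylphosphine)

ammineazidochloro(triphenylphosphine)lead(II)

There is no counter-ion, so the complex is neutral overall.
Ligand charges: 1×chloro (-1 each), 1×triphenylphosphine (neutral), 1×azido (-1 each), 1×ammine (neutral); total -2. So Pb + (-2) = 0, giving Pb = +2.
Ligands are named alphabetically: ammine before azido before chloro before triphenylphosphine.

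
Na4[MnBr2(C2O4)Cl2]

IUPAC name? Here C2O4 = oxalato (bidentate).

sodium dibromodichlorooxalatomanganate(II)

The 4 sodium counter-ions carry a total charge of +4, so each complex ion is 4−.
Ligand charges: 2×bromo (-1 each), 2×chloro (-1 each), 1×oxalato (-2 each); total -6. So Mn + (-6) = 4−, giving Mn = +2.
The complex ion is anionic, so manganese takes the -ate form manganate(II).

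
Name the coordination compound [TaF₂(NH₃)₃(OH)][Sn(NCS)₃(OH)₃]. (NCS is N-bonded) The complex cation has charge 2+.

triamminedifluorohydroxotantalum(V) trihydroxotriisothiocyanatostannate(IV)

The complex cation is given as 2+; its ligand charges sum to -3, so Ta = +5.
A 1:1 salt means the anion carries the equal and opposite charge, 2−.
Anion: ligand charges sum to -6; for the ion to be 2−, Sn = +4.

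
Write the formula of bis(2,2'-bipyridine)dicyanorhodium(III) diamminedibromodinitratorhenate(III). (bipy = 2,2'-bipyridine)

[Rh(bipy)2(CN)2][ReBr2(NH3)2(NO3)2]

Cation [Rh…]: ligand charges -2, Rh(III) ⇒ ion charge 1+.
Anion [Re…]: ligand charges -4, Re(III) ⇒ ion charge 1−.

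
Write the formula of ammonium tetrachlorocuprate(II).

Ligands: 4 chloro (Cl, -1). Ligand charge sum = -4.
With Cu in oxidation state +2, the complex ion is [Cu...]^2−.
Charge balance with ammonium (+1) requires 1 complex ion per 2 ammonium.

(NH4)2[CuCl4]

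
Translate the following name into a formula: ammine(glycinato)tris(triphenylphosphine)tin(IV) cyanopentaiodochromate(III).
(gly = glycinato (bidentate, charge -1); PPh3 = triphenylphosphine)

[Sn(gly)(NH3)(PPh3)3][Cr(CN)I5]

Cation [Sn…]: ligand charges -1, Sn(IV) ⇒ ion charge 3+.
Anion [Cr…]: ligand charges -6, Cr(III) ⇒ ion charge 3−.
One 3+ cation balances one 3− anion.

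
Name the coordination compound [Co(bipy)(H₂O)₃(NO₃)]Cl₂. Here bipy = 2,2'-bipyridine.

The 2 chloride counter-ions carry a total charge of -2, so each complex ion is 2+.
Ligand charges: 1×nitrato (-1 each), 1×2,2'-bipyridine (neutral), 3×aqua (neutral); total -1. So Co + (-1) = 2+, giving Co = +3.
Ligands are named alphabetically: aqua before bipyridine before nitrato.

triaqua(2,2'-bipyridine)nitratocobalt(III) chloride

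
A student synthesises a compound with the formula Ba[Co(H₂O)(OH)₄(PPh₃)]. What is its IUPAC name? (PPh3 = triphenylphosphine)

barium aquatetrahydroxo(triphenylphosphine)cobaltate(II)

The 1 barium counter-ion carries a total charge of +2, so each complex ion is 2−.
Ligand charges: 1×triphenylphosphine (neutral), 4×hydroxo (-1 each), 1×aqua (neutral); total -4. So Co + (-4) = 2−, giving Co = +2.
Ligands are named alphabetically: aqua before hydroxo before triphenylphosphine.
The complex ion is anionic, so cobalt takes the -ate form cobaltate(II).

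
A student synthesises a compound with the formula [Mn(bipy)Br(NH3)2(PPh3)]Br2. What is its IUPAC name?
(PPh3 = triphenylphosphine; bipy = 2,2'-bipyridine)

diammine(2,2'-bipyridine)bromo(triphenylphosphine)manganese(III) bromide

The 2 bromide counter-ions carry a total charge of -2, so each complex ion is 2+.
Ligand charges: 1×triphenylphosphine (neutral), 2×ammine (neutral), 1×bromo (-1 each), 1×2,2'-bipyridine (neutral); total -1. So Mn + (-1) = 2+, giving Mn = +3.
Ligands are named alphabetically: ammine before bipyridine before bromo before triphenylphosphine.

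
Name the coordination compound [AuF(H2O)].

There is no counter-ion, so the complex is neutral overall.
Ligand charges: 1×fluoro (-1 each), 1×aqua (neutral); total -1. So Au + (-1) = 0, giving Au = +1.
Ligands are named alphabetically: aqua before fluoro.

aquafluorogold(I)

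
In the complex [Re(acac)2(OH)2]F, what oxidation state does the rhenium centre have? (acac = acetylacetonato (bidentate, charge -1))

1 fluoride outside the brackets (-1 each) → the complex ion is 1+.
Ligand charges: 2×OH = -2; 2×acac = -2; sum -4.
Re + (-4) = 1+ ⇒ Re is +5.

+5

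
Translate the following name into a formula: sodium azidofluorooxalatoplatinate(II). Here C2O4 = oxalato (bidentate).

Na2[Pt(C2O4)F(N3)]

Ligands: 1 fluoro (F, -1), 1 oxalato (C2O4, -2), 1 azido (N3, -1). Ligand charge sum = -4.
With Pt in oxidation state +2, the complex ion is [Pt...]^2−.
Charge balance with sodium (+1) requires 1 complex ion per 2 sodium.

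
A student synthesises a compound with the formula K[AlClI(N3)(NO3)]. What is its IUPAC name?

The 1 potassium counter-ion carries a total charge of +1, so each complex ion is 1−.
Ligand charges: 1×nitrato (-1 each), 1×iodo (-1 each), 1×chloro (-1 each), 1×azido (-1 each); total -4. So Al + (-4) = 1−, giving Al = +3.
Ligands are named alphabetically: azido before chloro before iodo before nitrato.
The complex ion is anionic, so aluminium takes the -ate form aluminate(III).

potassium azidochloroiodonitratoaluminate(III)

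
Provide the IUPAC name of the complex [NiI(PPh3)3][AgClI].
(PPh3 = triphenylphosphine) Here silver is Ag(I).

Ag is given as +1; the anion's ligand charges sum to -2, so the complex anion is 1−.
A 1:1 salt means the cation carries the equal and opposite charge, 1+.
Cation: ligand charges sum to -1; for the ion to be 1+, Ni = +2.

iodotris(triphenylphosphine)nickel(II) chloroiodoargentate(I)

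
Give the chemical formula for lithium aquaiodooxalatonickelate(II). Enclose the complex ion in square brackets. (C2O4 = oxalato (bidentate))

Ligands: 1 iodo (I, -1), 1 oxalato (C2O4, -2), 1 aqua (H2O, neutral). Ligand charge sum = -3.
Charge balance with lithium (+1) requires 1 complex ion per 1 lithium.

Li[Ni(C2O4)(H2O)I]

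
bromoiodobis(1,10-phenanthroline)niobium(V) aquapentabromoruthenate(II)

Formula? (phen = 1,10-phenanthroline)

Cation [Nb…]: ligand charges -2, Nb(V) ⇒ ion charge 3+.
Anion [Ru…]: ligand charges -5, Ru(II) ⇒ ion charge 3−.
One 3+ cation balances one 3− anion.

[NbBrI(phen)2][RuBr5(H2O)]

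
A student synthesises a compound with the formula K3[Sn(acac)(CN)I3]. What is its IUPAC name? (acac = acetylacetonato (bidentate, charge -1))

The 3 potassium counter-ions carry a total charge of +3, so each complex ion is 3−.
Ligand charges: 1×cyano (-1 each), 1×acetylacetonato (-1 each), 3×iodo (-1 each); total -5. So Sn + (-5) = 3−, giving Sn = +2.
The complex ion is anionic, so tin takes the -ate form stannate(II).

potassium (acetylacetonato)cyanotriiodostannate(II)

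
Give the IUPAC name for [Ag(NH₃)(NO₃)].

There is no counter-ion, so the complex is neutral overall.
Ligand charges: 1×nitrato (-1 each), 1×ammine (neutral); total -1. So Ag + (-1) = 0, giving Ag = +1.
Ligands are named alphabetically: ammine before nitrato.

amminenitratosilver(I)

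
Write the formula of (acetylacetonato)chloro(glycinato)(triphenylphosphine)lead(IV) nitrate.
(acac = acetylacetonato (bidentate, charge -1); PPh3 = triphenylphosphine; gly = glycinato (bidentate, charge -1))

[Pb(acac)Cl(gly)(PPh3)]NO3

Ligands: 1 acetylacetonato (acac, -1), 1 triphenylphosphine (PPh3, neutral), 1 chloro (Cl, -1), 1 glycinato (gly, -1). Ligand charge sum = -3.
With Pb in oxidation state +4, the complex ion is [Pb...]^1+.
Charge balance with nitrate (-1) requires 1 complex ion per 1 nitrate.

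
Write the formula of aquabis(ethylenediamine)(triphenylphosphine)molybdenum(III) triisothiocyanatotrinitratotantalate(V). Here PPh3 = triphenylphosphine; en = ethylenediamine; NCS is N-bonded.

Cation [Mo…]: ligand charges 0, Mo(III) ⇒ ion charge 3+.
Anion [Ta…]: ligand charges -6, Ta(V) ⇒ ion charge 1−.
One 3+ cation requires 3 of the 1− anion.

[Mo(en)2(H2O)(PPh3)][Ta(NCS)3(NO3)3]3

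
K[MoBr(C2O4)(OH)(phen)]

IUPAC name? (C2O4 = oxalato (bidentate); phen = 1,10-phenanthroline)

potassium bromohydroxooxalato(1,10-phenanthroline)molybdate(III)

The 1 potassium counter-ion carries a total charge of +1, so each complex ion is 1−.
Ligand charges: 1×bromo (-1 each), 1×hydroxo (-1 each), 1×oxalato (-2 each), 1×1,10-phenanthroline (neutral); total -4. So Mo + (-4) = 1−, giving Mo = +3.
Ligands are named alphabetically: bromo before hydroxo before oxalato before phenanthroline.
The complex ion is anionic, so molybdenum takes the -ate form molybdate(III).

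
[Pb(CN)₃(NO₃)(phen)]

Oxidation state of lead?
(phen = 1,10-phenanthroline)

No counter-ion: the bracketed complex is neutral.
Ligand charges: 1×phen neutral; 1×NO3 = -1; 3×CN = -3; sum -4.
Pb + (-4) = 0 ⇒ Pb is +4.

+4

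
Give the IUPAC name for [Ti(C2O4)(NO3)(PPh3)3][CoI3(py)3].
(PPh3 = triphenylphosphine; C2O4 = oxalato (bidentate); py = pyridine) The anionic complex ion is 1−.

The complex anion is given as 1−; its ligand charges sum to -3, so Co = +2.
A 1:1 salt means the cation carries the equal and opposite charge, 1+.
Cation: ligand charges sum to -3; for the ion to be 1+, Ti = +4.

nitratooxalatotris(triphenylphosphine)titanium(IV) triiodotris(pyridine)cobaltate(II)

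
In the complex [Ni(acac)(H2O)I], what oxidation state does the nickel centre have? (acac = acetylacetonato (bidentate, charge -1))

No counter-ion: the bracketed complex is neutral.
Ligand charges: 1×H2O neutral; 1×I = -1; 1×acac = -1; sum -2.
Ni + (-2) = 0 ⇒ Ni is +2.

+2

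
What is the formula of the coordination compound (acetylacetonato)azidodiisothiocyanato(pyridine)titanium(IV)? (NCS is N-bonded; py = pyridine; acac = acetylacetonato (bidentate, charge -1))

[Ti(acac)(N3)(NCS)2(py)]

Ligands: 2 isothiocyanato (NCS, -1), 1 pyridine (py, neutral), 1 azido (N3, -1), 1 acetylacetonato (acac, -1). Ligand charge sum = -4.
With Ti in oxidation state +4, the complex ion is [Ti...].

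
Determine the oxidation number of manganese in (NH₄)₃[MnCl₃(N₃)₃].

+3

3 ammonium outside the brackets (+1 each) → the complex ion is 3−.
Ligand charges: 3×Cl = -3; 3×N3 = -3; sum -6.
Mn + (-6) = 3− ⇒ Mn is +3.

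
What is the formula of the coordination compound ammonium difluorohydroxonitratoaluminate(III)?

NH4[AlF2(NO3)(OH)]

Ligands: 2 fluoro (F, -1), 1 nitrato (NO3, -1), 1 hydroxo (OH, -1). Ligand charge sum = -4.
Charge balance with ammonium (+1) requires 1 complex ion per 1 ammonium.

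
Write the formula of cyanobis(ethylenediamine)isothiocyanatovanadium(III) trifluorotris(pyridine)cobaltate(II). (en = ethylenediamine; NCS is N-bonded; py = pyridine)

Cation [V…]: ligand charges -2, V(III) ⇒ ion charge 1+.
Anion [Co…]: ligand charges -3, Co(II) ⇒ ion charge 1−.
One 1+ cation balances one 1− anion.

[V(CN)(en)2(NCS)][CoF3(py)3]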